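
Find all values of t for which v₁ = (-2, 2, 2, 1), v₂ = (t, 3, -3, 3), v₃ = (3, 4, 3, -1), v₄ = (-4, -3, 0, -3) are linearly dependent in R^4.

t = 13

Dependence holds iff the 4×4 matrix [v₁ v₂ v₃ v₄] is singular.
Cofactor expansion gives det = 273 - 21*t.
Setting this to zero gives t = 13.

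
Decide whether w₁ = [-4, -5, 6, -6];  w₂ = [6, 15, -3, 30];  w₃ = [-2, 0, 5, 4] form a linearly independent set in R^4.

linearly dependent

Row-reduce the matrix whose columns are w₁, w₂, w₃.
The reduction yields 2 nonzero rows, so the rank is 2.
Since rank 2 < 3, the set is linearly dependent.
Indeed 3w₁ + w₂ - 3w₃ = 0.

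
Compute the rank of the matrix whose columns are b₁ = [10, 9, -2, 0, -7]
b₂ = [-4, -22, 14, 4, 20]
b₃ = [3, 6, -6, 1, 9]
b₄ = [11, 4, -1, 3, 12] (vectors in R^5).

Put the 5×4 matrix [b₁|b₂|b₃|b₄] into echelon form.
Reduction leaves 3 leading entries, giving rank 3.

3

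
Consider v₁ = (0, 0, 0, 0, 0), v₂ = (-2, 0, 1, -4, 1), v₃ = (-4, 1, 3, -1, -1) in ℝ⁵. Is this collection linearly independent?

One of the vectors is the zero vector, so the set is linearly dependent.

linearly dependent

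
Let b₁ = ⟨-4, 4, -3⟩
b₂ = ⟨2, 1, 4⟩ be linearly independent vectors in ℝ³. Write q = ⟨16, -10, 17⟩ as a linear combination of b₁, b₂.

q = -3b₁ + 2b₂

Set up the augmented matrix [b₁ | b₂ | q] and row-reduce.
Row-reducing the augmented matrix gives the unique coefficients (a₁, a₂) = (-3, 2).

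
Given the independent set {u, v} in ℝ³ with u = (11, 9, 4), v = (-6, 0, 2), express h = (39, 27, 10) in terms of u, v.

h = 3u - v

Since u, v are independent, the coefficients expressing h are uniquely determined by a linear system.
The system has the unique solution (a₁, a₂) = (3, -1).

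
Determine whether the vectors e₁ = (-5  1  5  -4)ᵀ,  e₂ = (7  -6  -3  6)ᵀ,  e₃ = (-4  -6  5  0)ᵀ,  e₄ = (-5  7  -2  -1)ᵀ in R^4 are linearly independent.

linearly independent

Form the 4×4 matrix with these as columns; its determinant is -291.
A nonzero determinant means the columns are linearly independent.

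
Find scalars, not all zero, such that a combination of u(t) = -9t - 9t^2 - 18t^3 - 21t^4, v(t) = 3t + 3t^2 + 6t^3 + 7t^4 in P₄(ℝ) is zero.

u + 3v = 0

Write each element as a vector in ℝ⁵ using {1, t, …, t^4}.
Set up α₁u + α₂v = 0 and solve the homogeneous system.
A generator of the null space is (1, 3).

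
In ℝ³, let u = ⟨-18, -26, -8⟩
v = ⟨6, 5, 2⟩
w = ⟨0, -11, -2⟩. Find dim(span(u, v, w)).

Form the matrix with u, v, w as columns and reduce.
Reduction leaves 2 leading entries, giving rank 2.

2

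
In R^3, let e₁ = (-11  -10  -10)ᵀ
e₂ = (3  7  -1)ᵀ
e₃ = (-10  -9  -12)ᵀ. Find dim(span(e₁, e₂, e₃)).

dim = 3

Put the 3×3 matrix [e₁|e₂|e₃] into echelon form.
There are 3 pivot columns, so rank = 3.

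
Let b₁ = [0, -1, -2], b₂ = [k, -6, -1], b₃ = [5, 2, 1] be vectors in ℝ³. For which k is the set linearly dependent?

The set is linearly dependent precisely when det[b₁; b₂; b₃] = 0.
Cofactor expansion gives det = -3*k - 55.
This vanishes exactly when k = -55/3.

k = -55/3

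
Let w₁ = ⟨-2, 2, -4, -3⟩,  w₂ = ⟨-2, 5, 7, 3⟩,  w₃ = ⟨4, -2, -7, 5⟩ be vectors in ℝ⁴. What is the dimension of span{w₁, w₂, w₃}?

dim = 3

Apply Gaussian elimination to the matrix whose rows are w₁, w₂, w₃.
The echelon form has 3 nonzero rows, so the rank is 3.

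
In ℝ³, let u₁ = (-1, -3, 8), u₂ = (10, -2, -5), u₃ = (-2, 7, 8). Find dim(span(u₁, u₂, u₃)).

dim = 3

Put the 3×3 matrix [u₁|u₂|u₃] into echelon form.
Reduction leaves 3 leading entries, giving rank 3.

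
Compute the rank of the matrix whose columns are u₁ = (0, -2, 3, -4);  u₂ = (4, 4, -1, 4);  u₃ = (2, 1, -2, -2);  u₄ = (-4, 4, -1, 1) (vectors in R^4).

rank 4

Apply Gaussian elimination to the matrix whose rows are u₁, u₂, u₃, u₄.
The echelon form has 4 nonzero rows, so the rank is 4.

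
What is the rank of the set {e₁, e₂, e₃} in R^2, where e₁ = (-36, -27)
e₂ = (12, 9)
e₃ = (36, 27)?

rank 1

Row-reduce the 3×2 matrix with these as rows.
There is 1 pivot column, so rank = 1.
(With 3 elements in a 2-dimensional space the rank is at most 2.)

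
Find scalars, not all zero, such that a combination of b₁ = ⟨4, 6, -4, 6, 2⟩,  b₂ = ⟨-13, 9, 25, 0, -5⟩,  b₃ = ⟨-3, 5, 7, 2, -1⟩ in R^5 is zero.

b₁ + b₂ - 3b₃ = 0

Set up α₁b₁ + … + α₃b₃ = 0 and solve the homogeneous system.
One solution (up to scaling) is (1, 1, -3).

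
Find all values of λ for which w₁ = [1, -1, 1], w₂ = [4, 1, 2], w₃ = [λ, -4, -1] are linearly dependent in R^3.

Place the vectors as rows of a 3×3 matrix; dependence ⇔ determinant zero.
The determinant works out to -3*λ - 13.
This vanishes exactly when λ = -13/3.

λ = -13/3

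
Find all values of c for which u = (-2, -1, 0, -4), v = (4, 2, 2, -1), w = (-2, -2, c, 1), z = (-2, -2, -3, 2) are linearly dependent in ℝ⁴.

The vectors are dependent exactly when the determinant of the matrix with rows u, v, w, z vanishes.
Expanding, det = 18*c + 50.
Setting this to zero gives c = -25/9.

c = -25/9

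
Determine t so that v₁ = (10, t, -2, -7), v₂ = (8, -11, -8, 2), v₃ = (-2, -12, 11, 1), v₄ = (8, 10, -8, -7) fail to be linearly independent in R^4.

The set is linearly dependent precisely when det[v₁; v₂; v₃; v₄] = 0.
Cofactor expansion gives det = 648*t + 1026.
Setting this to zero gives t = -19/12.

t = -19/12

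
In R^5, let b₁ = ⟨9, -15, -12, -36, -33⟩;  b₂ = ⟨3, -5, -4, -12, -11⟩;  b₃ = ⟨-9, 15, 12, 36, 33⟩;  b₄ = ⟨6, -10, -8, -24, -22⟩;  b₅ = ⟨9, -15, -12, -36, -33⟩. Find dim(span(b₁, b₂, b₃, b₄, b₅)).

Form the matrix with b₁, b₂, b₃, b₄, b₅ as columns and reduce.
There is 1 pivot column, so rank = 1.

dim = 1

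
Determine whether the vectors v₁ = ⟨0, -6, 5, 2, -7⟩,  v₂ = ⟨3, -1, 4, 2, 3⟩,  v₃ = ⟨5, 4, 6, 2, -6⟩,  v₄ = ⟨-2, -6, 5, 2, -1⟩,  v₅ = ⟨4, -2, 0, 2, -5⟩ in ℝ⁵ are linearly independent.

Place the vectors as rows of a 5×5 matrix and reduce to echelon form.
The reduction yields 5 nonzero rows, so the rank is 5.
Since rank = 5 (the number of vectors), the set is linearly independent.

linearly independent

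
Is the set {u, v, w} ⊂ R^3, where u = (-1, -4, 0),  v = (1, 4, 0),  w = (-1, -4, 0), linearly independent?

Place the vectors as rows of a 3×3 matrix and reduce to echelon form.
The reduction yields 1 nonzero row, so the rank is 1.
Since rank 1 < 3, the set is linearly dependent.

linearly dependent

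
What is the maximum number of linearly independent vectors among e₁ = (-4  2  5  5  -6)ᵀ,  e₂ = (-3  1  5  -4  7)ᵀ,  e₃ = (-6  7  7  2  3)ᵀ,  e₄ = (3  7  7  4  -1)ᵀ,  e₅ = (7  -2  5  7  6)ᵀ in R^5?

Apply Gaussian elimination to the matrix whose rows are e₁, e₂, e₃, e₄, e₅.
Reduction leaves 5 leading entries, giving rank 5.

5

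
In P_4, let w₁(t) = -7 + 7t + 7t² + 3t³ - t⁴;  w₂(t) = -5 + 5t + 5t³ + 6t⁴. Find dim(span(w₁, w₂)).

2

Use coordinates relative to {1, t, …, t⁴}.
Form the matrix with w₁, w₂ as columns and reduce.
Reduction leaves 2 leading entries, giving rank 2.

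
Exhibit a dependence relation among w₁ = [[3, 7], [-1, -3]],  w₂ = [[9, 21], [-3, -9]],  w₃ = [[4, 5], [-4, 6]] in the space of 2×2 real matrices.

Write each element as a vector in ℝ⁴ using {E₁₁, E₁₂, E₂₁, E₂₂}.
Write the vectors as columns of a matrix and find a nonzero vector in its null space.
One solution (up to scaling) is (3, -1, 0).

3w₁ - w₂ = 0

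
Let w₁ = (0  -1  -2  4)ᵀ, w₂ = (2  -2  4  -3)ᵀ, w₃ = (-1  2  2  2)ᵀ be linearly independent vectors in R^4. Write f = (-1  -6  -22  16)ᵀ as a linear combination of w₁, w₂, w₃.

Solve the system with w₁, w₂, w₃ as columns and f as the right-hand side.
The system has the unique solution (a₁, a₂, a₃) = (4, -2, -3).

f = 4w₁ - 2w₂ - 3w₃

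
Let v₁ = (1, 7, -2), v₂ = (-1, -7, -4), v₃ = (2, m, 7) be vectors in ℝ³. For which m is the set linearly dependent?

Place the vectors as rows of a 3×3 matrix; dependence ⇔ determinant zero.
The determinant works out to 6*m - 84.
This vanishes exactly when m = 14.

m = 14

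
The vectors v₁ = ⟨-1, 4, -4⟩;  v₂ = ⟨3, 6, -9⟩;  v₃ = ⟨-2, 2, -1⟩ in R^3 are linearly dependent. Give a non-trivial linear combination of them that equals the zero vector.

3v₁ - v₂ - 3v₃ = 0

Set up α₁v₁ + … + α₃v₃ = 0 and solve the homogeneous system.
The free variable yields coefficients (3, -1, -3) (any nonzero multiple also works).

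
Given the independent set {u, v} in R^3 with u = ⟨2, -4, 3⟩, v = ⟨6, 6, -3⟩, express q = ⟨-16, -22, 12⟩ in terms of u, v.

Since u, v are independent, the coefficients expressing q are uniquely determined by a linear system.
Back-substitution yields (a₁, a₂) = (1, -3).

q = u - 3v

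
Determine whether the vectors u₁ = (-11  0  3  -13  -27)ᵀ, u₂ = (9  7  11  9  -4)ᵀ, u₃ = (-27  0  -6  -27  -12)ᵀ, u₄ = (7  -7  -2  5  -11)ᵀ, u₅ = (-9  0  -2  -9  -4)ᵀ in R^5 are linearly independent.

The matrix [u₁|u₂|u₃|u₄|u₅] has determinant 0.
A zero determinant means the columns are linearly dependent.

linearly dependent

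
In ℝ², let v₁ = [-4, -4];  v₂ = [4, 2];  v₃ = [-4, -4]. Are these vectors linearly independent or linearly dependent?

linearly dependent

There are 3 vectors in a 2-dimensional space, so they cannot be linearly independent.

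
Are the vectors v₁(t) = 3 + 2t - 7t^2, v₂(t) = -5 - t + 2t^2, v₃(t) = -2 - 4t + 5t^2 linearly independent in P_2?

Take coordinates with respect to the standard basis {1, t, t^2}.
The matrix [v₁|v₂|v₃] has determinant -75.
A nonzero determinant means the columns are linearly independent.

linearly independent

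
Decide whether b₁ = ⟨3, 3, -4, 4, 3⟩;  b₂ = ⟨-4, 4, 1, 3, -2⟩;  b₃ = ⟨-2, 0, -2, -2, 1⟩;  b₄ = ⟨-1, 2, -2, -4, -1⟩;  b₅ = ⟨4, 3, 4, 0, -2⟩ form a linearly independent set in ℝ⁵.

Place the vectors as rows of a 5×5 matrix and reduce to echelon form.
The reduction yields 5 nonzero rows, so the rank is 5.
Since rank = 5 (the number of vectors), the set is linearly independent.

linearly independent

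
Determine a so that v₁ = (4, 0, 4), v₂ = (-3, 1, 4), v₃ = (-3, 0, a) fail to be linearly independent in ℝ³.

The vectors are dependent exactly when the determinant of the matrix with rows v₁, v₂, v₃ vanishes.
Cofactor expansion gives det = 4*a + 12.
Setting this to zero gives a = -3.

a = -3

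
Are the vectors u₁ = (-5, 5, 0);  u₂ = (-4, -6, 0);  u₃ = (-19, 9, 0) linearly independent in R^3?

linearly dependent

The matrix [u₁|u₂|u₃] has determinant 0.
A zero determinant means the columns are linearly dependent.
Indeed 3u₁ + u₂ - u₃ = 0.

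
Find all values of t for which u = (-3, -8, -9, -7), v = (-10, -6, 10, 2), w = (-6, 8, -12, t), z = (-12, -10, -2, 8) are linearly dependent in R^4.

t = 58

The vectors are dependent exactly when the determinant of the matrix with rows u, v, w, z vanishes.
The determinant works out to 30856 - 532*t.
Solving 30856 - 532*t = 0 yields t = 58.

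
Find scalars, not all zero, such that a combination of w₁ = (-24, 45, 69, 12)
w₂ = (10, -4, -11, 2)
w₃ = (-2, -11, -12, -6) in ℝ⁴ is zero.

w₁ + 3w₂ + 3w₃ = 0

Set up α₁w₁ + … + α₃w₃ = 0 and solve the homogeneous system.
A generator of the null space is (1, 3, 3).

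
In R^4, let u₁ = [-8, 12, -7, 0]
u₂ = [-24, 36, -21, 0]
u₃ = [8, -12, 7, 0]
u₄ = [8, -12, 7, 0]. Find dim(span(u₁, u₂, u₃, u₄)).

Row-reduce the 4×4 matrix with these as rows.
The echelon form has 1 nonzero row, so the rank is 1.

dim = 1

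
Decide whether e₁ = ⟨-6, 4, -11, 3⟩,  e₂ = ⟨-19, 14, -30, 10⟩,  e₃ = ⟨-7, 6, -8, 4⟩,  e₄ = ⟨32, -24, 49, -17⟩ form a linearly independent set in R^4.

The matrix [e₁|e₂|e₃|e₄] has determinant 0.
A zero determinant means the columns are linearly dependent.
Indeed 2e₁ - e₂ + e₃ = 0.

linearly dependent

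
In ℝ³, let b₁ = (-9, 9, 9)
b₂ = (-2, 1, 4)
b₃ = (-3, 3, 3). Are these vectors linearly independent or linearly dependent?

linearly dependent

One vector is a scalar multiple of another, so the set is dependent.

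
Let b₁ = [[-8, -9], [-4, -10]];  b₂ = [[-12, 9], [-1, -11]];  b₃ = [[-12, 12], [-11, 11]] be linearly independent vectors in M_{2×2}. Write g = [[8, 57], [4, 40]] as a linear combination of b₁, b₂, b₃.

Work in coordinates with respect to the standard basis {E₁₁, E₁₂, E₂₁, E₂₂}.
Solve the system with b₁, b₂, b₃ as columns and g as the right-hand side.
Row-reducing the augmented matrix gives the unique coefficients (α₁, α₂, α₃) = (-4, 1, 1).

g = -4b₁ + b₂ + b₃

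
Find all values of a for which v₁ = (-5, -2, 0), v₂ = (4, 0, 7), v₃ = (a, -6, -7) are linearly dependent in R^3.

a = -19

The vectors are dependent exactly when the determinant of the matrix with rows v₁, v₂, v₃ vanishes.
Cofactor expansion gives det = -14*a - 266.
This vanishes exactly when a = -19.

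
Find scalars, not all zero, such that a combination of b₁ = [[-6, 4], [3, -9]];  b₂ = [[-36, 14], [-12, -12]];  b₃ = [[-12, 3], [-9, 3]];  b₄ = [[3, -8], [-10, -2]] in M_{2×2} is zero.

Write each element as a vector in ℝ⁴ using {E₁₁, E₁₂, E₂₁, E₂₂}.
Write the vectors as columns of a matrix and find a nonzero vector in its null space.
The free variable yields coefficients (2, -1, 2, 0) (any nonzero multiple also works).

2b₁ - b₂ + 2b₃ = 0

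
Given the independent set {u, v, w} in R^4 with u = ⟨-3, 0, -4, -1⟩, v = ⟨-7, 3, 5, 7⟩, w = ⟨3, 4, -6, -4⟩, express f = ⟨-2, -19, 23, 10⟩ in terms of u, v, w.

f = -u - v - 4w

Write f = α₁u + … + α₃w and equate components.
The system has the unique solution (α₁, α₂, α₃) = (-1, -1, -4).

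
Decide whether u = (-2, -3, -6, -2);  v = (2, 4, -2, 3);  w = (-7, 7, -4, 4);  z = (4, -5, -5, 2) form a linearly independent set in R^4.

linearly independent

Place the vectors as rows of a 4×4 matrix and reduce to echelon form.
The reduction yields 4 nonzero rows, so the rank is 4.
Since rank = 4 (the number of vectors), the set is linearly independent.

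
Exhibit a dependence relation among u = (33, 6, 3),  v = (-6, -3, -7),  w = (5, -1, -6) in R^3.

u + 3v - 3w = 0

Row-reduce the matrix with u, v, w as columns; the null space gives the coefficients.
One solution (up to scaling) is (1, 3, -3).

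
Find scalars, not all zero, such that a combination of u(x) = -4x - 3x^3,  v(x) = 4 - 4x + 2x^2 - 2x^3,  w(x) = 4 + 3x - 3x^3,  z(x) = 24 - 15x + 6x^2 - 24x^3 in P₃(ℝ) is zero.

Take coordinates with respect to {1, x, …, x^3}.
Solve the homogeneous system with u, v, w, z as columns by row-reducing the coefficient matrix.
One solution (up to scaling) is (3, 3, 3, -1).

3u + 3v + 3w - z = 0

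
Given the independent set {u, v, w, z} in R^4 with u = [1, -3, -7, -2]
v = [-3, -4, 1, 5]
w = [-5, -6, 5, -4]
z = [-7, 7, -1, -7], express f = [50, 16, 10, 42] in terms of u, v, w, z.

Set up the augmented matrix [u | v | w | z | f] and row-reduce.
The system has the unique solution (α₁, …, α₄) = (-4, -2, -4, -4).

f = -4u - 2v - 4w - 4z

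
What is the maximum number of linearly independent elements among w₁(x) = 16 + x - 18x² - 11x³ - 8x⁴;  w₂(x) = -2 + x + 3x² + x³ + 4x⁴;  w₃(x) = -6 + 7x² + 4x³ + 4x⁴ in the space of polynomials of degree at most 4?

Use coordinates relative to {1, x, …, x⁴}.
Row-reduce the 3×5 matrix with these as rows.
The echelon form has 2 nonzero rows, so the rank is 2.

2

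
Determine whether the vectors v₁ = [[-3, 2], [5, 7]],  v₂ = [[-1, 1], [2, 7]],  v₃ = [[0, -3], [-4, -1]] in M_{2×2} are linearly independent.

Take coordinates with respect to the standard basis {E₁₁, E₁₂, E₂₁, E₂₂}.
Place the vectors as rows of a 3×4 matrix and reduce to echelon form.
The reduction yields 3 nonzero rows, so the rank is 3.
Since rank = 3 (the number of vectors), the set is linearly independent.

linearly independent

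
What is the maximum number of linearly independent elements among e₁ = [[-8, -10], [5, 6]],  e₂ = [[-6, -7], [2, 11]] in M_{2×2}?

Use coordinates relative to {E₁₁, E₁₂, E₂₁, E₂₂}.
Row-reduce the 2×4 matrix with these as rows.
Reduction leaves 2 leading entries, giving rank 2.

2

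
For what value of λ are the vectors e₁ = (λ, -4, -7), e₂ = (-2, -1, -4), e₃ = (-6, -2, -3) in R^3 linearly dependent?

Place the vectors as rows of a 3×3 matrix; dependence ⇔ determinant zero.
Cofactor expansion gives det = -5*λ - 58.
Solving -5*λ - 58 = 0 yields λ = -58/5.

λ = -58/5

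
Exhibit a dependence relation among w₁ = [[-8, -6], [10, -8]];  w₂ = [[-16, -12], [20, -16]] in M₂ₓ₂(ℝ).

2w₁ - w₂ = 0

Write each element as a vector in ℝ⁴ using {E₁₁, E₁₂, E₂₁, E₂₂}.
Write the vectors as columns of a matrix and find a nonzero vector in its null space.
One solution (up to scaling) is (2, -1).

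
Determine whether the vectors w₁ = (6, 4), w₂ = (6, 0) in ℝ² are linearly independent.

linearly independent

The matrix [w₁|w₂] has determinant -24.
A nonzero determinant means the columns are linearly independent.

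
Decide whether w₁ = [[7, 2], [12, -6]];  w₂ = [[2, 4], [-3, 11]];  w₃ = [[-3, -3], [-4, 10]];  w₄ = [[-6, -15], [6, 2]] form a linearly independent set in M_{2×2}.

Take coordinates with respect to the standard basis {E₁₁, E₁₂, E₂₁, E₂₂}.
The matrix [w₁|w₂|w₃|w₄] has determinant 0.
A zero determinant means the columns are linearly dependent.
Indeed w₁ - 2w₂ + 3w₃ - w₄ = 0.

linearly dependent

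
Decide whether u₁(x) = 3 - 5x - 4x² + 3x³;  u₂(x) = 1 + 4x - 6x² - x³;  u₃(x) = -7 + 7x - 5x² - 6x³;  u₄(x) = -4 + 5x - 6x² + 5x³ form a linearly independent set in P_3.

linearly independent

Take coordinates with respect to the standard basis {1, x, …, x³}.
The matrix [u₁|u₂|u₃|u₄] has determinant -2739.
A nonzero determinant means the columns are linearly independent.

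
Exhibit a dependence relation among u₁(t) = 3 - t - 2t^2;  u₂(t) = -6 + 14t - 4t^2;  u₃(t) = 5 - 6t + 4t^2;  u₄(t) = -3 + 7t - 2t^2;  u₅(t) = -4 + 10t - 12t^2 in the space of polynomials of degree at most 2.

u₂ - 2u₄ = 0

Write each element as a vector in ℝ³ using {1, t, t^2}.
Write the vectors as columns of a matrix and find a nonzero vector in its null space.
A generator of the null space is (0, 1, 0, -2, 0).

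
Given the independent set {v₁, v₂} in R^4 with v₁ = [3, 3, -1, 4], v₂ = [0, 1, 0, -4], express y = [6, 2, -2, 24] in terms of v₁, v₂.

y = 2v₁ - 4v₂

Set up the augmented matrix [v₁ | v₂ | y] and row-reduce.
Row-reducing the augmented matrix gives the unique coefficients (α₁, α₂) = (2, -4).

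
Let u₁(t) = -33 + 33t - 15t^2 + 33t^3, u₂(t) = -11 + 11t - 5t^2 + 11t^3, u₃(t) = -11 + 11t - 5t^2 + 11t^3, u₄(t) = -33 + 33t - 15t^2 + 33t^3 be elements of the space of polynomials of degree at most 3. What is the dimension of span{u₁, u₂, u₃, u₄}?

dim = 1

Use coordinates relative to {1, t, …, t^3}.
Put the 4×4 matrix [u₁|u₂|u₃|u₄] into echelon form.
Exactly 1 pivot survives; hence the rank is 1.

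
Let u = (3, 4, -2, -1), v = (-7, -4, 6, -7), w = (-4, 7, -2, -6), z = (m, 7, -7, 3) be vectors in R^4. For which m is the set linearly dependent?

m = -26/5

Dependence holds iff the 4×4 matrix [u v w z] is singular.
Expanding, det = 20*m + 104.
This vanishes exactly when m = -26/5.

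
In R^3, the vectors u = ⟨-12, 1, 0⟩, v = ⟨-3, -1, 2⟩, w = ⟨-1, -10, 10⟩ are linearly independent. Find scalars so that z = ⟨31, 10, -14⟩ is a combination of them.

Solve the system with u, v, w as columns and z as the right-hand side.
The system has the unique solution (a₁, a₂, a₃) = (-2, -2, -1).

z = -2u - 2v - w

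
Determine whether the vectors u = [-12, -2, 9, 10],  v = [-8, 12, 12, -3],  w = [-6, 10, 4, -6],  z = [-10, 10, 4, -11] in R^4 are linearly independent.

Place the vectors as rows of a 4×4 matrix and reduce to echelon form.
The reduction yields 4 nonzero rows, so the rank is 4.
Since rank = 4 (the number of vectors), the set is linearly independent.

linearly independent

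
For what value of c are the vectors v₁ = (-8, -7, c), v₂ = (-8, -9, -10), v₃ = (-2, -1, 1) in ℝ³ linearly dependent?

c = -22/5

Place the vectors as rows of a 3×3 matrix; dependence ⇔ determinant zero.
The determinant works out to -10*c - 44.
Solving -10*c - 44 = 0 yields c = -22/5.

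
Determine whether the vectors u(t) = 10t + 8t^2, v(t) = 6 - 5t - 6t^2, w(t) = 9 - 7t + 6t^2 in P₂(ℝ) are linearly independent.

linearly independent

Take coordinates with respect to the standard basis {1, t, t^2}.
Place the vectors as rows of a 3×3 matrix and reduce to echelon form.
The reduction yields 3 nonzero rows, so the rank is 3.
Since rank = 3 (the number of vectors), the set is linearly independent.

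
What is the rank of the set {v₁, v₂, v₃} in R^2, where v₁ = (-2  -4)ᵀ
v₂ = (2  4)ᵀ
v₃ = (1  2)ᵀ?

Put the 2×3 matrix [v₁|v₂|v₃] into echelon form.
Reduction leaves 1 leading entry, giving rank 1.
(With 3 elements in a 2-dimensional space the rank is at most 2.)

rank 1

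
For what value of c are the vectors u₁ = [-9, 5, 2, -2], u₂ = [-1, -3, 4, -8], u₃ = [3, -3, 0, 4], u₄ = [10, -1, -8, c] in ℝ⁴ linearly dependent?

Dependence holds iff the 4×4 matrix [u₁ u₂ u₃ u₄] is singular.
Cofactor expansion gives det = 480 - 24*c.
This vanishes exactly when c = 20.

c = 20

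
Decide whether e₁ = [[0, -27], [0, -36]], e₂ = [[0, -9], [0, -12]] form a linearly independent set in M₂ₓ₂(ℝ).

linearly dependent

Take coordinates with respect to the standard basis {E₁₁, E₁₂, E₂₁, E₂₂}.
Row-reduce the matrix whose columns are e₁, e₂.
The reduction yields 1 nonzero row, so the rank is 1.
Since rank 1 < 2, the set is linearly dependent.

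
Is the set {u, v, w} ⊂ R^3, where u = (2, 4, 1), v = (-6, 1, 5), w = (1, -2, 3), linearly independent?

linearly independent

Place the vectors as rows of a 3×3 matrix and reduce to echelon form.
The reduction yields 3 nonzero rows, so the rank is 3.
Since rank = 3 (the number of vectors), the set is linearly independent.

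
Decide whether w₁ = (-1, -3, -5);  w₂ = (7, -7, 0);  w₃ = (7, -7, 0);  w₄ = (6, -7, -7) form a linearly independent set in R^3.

linearly dependent

There are 4 vectors in a 3-dimensional space, so they cannot be linearly independent.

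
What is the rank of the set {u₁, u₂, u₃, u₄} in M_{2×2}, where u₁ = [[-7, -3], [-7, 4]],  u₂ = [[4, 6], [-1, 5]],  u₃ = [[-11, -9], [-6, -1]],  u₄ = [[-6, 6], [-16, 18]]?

2

Use coordinates relative to {E₁₁, E₁₂, E₂₁, E₂₂}.
Put the 4×4 matrix [u₁|u₂|u₃|u₄] into echelon form.
Exactly 2 pivots survive; hence the rank is 2.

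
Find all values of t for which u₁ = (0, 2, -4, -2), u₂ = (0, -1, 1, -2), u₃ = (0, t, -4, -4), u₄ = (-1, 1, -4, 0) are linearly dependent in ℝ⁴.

Dependence holds iff the 4×4 matrix [u₁ u₂ u₃ u₄] is singular.
Cofactor expansion gives det = 10*t - 16.
Setting this to zero gives t = 8/5.

t = 8/5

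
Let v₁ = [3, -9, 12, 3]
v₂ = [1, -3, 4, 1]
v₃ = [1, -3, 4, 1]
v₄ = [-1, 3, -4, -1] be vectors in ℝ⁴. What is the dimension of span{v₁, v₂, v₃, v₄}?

Form the matrix with v₁, v₂, v₃, v₄ as columns and reduce.
Reduction leaves 1 leading entry, giving rank 1.

1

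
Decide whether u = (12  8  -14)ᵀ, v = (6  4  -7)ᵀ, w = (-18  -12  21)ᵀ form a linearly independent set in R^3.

linearly dependent

The matrix [u|v|w] has determinant 0.
A zero determinant means the columns are linearly dependent.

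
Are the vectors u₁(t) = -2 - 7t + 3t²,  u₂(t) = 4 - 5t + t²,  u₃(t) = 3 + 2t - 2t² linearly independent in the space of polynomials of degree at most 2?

linearly independent

Take coordinates with respect to the standard basis {1, t, t²}.
The matrix [u₁|u₂|u₃] has determinant -24.
A nonzero determinant means the columns are linearly independent.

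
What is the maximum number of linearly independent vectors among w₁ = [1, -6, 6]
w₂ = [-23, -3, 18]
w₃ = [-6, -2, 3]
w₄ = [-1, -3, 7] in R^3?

Apply Gaussian elimination to the matrix whose rows are w₁, w₂, w₃, w₄.
The echelon form has 3 nonzero rows, so the rank is 3.
(With 4 elements in a 3-dimensional space the rank is at most 3.)

3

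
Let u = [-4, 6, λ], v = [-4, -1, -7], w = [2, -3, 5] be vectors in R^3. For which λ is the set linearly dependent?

λ = -10

Place the vectors as rows of a 3×3 matrix; dependence ⇔ determinant zero.
The determinant works out to 14*λ + 140.
This vanishes exactly when λ = -10.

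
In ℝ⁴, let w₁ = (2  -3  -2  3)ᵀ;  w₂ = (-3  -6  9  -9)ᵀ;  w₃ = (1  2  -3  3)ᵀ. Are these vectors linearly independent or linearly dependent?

One vector is a scalar multiple of another, so the set is dependent.

linearly dependent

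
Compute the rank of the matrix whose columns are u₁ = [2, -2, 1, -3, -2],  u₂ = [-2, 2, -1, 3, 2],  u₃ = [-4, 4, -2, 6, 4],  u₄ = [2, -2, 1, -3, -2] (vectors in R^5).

rank 1

Put the 5×4 matrix [u₁|u₂|u₃|u₄] into echelon form.
Exactly 1 pivot survives; hence the rank is 1.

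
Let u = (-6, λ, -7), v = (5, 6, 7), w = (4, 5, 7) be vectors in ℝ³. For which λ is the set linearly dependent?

λ = -7

Dependence holds iff the 3×3 matrix [u v w] is singular.
Cofactor expansion gives det = -7*λ - 49.
Solving -7*λ - 49 = 0 yields λ = -7.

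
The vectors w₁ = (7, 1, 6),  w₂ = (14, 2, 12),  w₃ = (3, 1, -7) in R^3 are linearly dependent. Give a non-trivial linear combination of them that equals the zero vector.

2w₁ - w₂ = 0

Set up α₁w₁ + … + α₃w₃ = 0 and solve the homogeneous system.
A generator of the null space is (2, -1, 0).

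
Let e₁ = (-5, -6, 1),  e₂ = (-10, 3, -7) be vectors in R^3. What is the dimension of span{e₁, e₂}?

dim = 2

Form the matrix with e₁, e₂ as columns and reduce.
There are 2 pivot columns, so rank = 2.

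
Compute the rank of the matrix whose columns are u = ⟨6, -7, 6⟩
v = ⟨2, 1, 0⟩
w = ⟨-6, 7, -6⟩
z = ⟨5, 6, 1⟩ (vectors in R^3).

rank 3

Put the 3×4 matrix [u|v|w|z] into echelon form.
Exactly 3 pivots survive; hence the rank is 3.
(With 4 elements in a 3-dimensional space the rank is at most 3.)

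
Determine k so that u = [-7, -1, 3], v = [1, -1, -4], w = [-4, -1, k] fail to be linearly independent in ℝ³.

k = 3/8

Dependence holds iff the 3×3 matrix [u v w] is singular.
Expanding, det = 8*k - 3.
Setting this to zero gives k = 3/8.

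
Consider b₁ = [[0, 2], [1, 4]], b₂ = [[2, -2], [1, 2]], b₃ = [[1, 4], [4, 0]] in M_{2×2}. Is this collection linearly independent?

linearly independent

Write each element as a coordinate vector in ℝ⁴ using {E₁₁, E₁₂, E₂₁, E₂₂}.
Place the vectors as rows of a 3×4 matrix and reduce to echelon form.
The reduction yields 3 nonzero rows, so the rank is 3.
Since rank = 3 (the number of vectors), the set is linearly independent.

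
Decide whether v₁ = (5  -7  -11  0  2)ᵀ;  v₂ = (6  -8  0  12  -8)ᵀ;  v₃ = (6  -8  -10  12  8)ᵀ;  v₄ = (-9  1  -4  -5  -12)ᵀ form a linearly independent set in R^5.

linearly independent

Place the vectors as rows of a 4×5 matrix and reduce to echelon form.
The reduction yields 4 nonzero rows, so the rank is 4.
Since rank = 4 (the number of vectors), the set is linearly independent.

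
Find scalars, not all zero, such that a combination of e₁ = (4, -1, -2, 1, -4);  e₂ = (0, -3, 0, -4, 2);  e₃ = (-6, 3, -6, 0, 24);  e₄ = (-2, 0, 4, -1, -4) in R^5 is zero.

Solve the homogeneous system with e₁, e₂, e₃, e₄ as columns by row-reducing the coefficient matrix.
A generator of the null space is (3, 0, 1, 3).

3e₁ + e₃ + 3e₄ = 0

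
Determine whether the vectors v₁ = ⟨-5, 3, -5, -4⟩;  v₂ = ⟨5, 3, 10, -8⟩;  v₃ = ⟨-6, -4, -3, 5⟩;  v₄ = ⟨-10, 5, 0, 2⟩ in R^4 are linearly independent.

Form the 4×4 matrix with these as columns; its determinant is -3995.
A nonzero determinant means the columns are linearly independent.

linearly independent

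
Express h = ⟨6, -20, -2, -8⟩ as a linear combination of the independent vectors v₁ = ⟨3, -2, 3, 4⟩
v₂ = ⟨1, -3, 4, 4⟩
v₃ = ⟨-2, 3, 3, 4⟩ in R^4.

Since v₁, v₂, v₃ are independent, the coefficients expressing h are uniquely determined by a linear system.
Row-reducing the augmented matrix gives the unique coefficients (a₁, a₂, a₃) = (-2, 4, -4).

h = -2v₁ + 4v₂ - 4v₃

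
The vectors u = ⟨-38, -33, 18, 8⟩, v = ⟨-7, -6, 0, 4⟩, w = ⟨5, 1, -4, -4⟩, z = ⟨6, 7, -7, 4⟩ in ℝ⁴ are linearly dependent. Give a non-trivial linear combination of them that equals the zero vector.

Set up α₁u + … + α₄z = 0 and solve the homogeneous system.
A generator of the null space is (1, -3, 1, 2).

u - 3v + w + 2z = 0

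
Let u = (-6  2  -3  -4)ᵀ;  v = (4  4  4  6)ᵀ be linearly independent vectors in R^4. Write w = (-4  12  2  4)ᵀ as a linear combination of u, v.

Since u, v are independent, the coefficients expressing w are uniquely determined by a linear system.
Back-substitution yields (a₁, a₂) = (2, 2).

w = 2u + 2v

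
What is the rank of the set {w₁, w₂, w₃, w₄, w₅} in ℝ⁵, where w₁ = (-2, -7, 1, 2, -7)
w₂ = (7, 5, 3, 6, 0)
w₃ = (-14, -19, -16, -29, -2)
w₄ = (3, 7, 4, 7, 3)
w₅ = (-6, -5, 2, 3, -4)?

Put the 5×5 matrix [w₁|w₂|w₃|w₄|w₅] into echelon form.
The echelon form has 3 nonzero rows, so the rank is 3.

rank 3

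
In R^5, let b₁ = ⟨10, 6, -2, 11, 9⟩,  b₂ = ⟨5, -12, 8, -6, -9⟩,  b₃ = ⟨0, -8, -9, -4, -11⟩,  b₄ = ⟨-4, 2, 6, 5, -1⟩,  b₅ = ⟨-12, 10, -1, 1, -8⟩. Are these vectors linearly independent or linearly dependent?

linearly independent

The matrix [b₁|b₂|b₃|b₄|b₅] has determinant -203376.
A nonzero determinant means the columns are linearly independent.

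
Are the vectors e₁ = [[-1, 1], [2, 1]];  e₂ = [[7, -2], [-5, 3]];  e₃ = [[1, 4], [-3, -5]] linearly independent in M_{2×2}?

Take coordinates with respect to the standard basis {E₁₁, E₁₂, E₂₁, E₂₂}.
Row-reduce the matrix whose columns are e₁, e₂, e₃.
The reduction yields 3 nonzero rows, so the rank is 3.
Since rank = 3 (the number of vectors), the set is linearly independent.

linearly independent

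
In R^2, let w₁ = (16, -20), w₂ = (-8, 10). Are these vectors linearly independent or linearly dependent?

Row-reduce the matrix whose columns are w₁, w₂.
The reduction yields 1 nonzero row, so the rank is 1.
Since rank 1 < 2, the set is linearly dependent.
Indeed w₁ + 2w₂ = 0.

linearly dependent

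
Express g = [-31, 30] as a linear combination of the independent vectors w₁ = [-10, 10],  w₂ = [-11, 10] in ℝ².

g = 2w₁ + w₂

Solve the system with w₁, w₂ as columns and g as the right-hand side.
Row-reducing the augmented matrix gives the unique coefficients (c₁, c₂) = (2, 1).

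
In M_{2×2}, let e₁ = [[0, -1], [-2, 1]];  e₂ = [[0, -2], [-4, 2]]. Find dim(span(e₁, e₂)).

dim = 1

Represent each element by its coordinate vector in ℝ⁴.
Form the matrix with e₁, e₂ as columns and reduce.
There is 1 pivot column, so rank = 1.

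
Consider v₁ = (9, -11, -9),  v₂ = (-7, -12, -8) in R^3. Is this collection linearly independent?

linearly independent

Row-reduce the matrix whose columns are v₁, v₂.
The reduction yields 2 nonzero rows, so the rank is 2.
Since rank = 2 (the number of vectors), the set is linearly independent.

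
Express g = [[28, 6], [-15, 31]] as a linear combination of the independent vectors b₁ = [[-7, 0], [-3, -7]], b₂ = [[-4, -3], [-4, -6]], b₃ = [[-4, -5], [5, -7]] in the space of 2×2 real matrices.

g = -4b₁ + 3b₂ - 3b₃

Take coordinate vectors relative to {E₁₁, E₁₂, E₂₁, E₂₂}.
Set up the augmented matrix [b₁ | b₂ | b₃ | g] and row-reduce.
Row-reducing the augmented matrix gives the unique coefficients (c₁, c₂, c₃) = (-4, 3, -3).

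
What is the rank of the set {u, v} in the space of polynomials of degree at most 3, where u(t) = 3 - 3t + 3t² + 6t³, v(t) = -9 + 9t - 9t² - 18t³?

Pass to coordinate vectors with respect to the basis {1, t, …, t³}.
Put the 4×2 matrix [u|v] into echelon form.
The echelon form has 1 nonzero row, so the rank is 1.

rank 1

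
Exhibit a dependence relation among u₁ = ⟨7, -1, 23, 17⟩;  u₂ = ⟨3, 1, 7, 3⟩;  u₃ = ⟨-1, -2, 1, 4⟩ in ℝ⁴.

u₁ - 3u₂ - 2u₃ = 0

Set up α₁u₁ + … + α₃u₃ = 0 and solve the homogeneous system.
A generator of the null space is (1, -3, -2).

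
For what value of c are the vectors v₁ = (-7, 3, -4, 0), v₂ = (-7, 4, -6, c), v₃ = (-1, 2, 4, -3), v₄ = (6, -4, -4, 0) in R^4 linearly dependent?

c = -6

Place the vectors as rows of a 4×4 matrix; dependence ⇔ determinant zero.
Expanding, det = 36*c + 216.
This vanishes exactly when c = -6.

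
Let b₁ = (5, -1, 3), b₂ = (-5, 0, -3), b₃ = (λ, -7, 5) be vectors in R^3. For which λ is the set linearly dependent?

Place the vectors as rows of a 3×3 matrix; dependence ⇔ determinant zero.
Expanding, det = 3*λ - 25.
Setting this to zero gives λ = 25/3.

λ = 25/3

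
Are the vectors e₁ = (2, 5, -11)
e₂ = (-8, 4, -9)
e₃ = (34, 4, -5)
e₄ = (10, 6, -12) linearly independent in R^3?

linearly dependent

There are 4 vectors in a 3-dimensional space, so they cannot be linearly independent.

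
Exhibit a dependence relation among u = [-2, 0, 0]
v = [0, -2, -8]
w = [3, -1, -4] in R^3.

3u - v + 2w = 0

Solve the homogeneous system with u, v, w as columns by row-reducing the coefficient matrix.
The free variable yields coefficients (3, -1, 2) (any nonzero multiple also works).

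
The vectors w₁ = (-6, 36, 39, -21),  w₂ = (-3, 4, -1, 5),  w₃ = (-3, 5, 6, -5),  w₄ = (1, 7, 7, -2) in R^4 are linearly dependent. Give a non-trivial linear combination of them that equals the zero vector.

w₁ - 3w₃ - 3w₄ = 0

Row-reduce the matrix with w₁, w₂, w₃, w₄ as columns; the null space gives the coefficients.
A generator of the null space is (1, 0, -3, -3).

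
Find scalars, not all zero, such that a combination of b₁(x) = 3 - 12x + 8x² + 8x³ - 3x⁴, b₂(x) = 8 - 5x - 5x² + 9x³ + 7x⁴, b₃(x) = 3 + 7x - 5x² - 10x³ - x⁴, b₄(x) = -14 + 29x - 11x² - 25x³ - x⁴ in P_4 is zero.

Write each element as a vector in ℝ⁵ using {1, x, …, x⁴}.
Row-reduce the matrix with b₁, b₂, b₃, b₄ as columns; the null space gives the coefficients.
A generator of the null space is (2, 1, 0, 1).

2b₁ + b₂ + b₄ = 0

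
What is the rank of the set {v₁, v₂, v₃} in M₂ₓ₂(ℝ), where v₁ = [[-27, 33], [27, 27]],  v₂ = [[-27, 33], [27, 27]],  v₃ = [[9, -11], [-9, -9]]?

rank 1

Use coordinates relative to {E₁₁, E₁₂, E₂₁, E₂₂}.
Form the matrix with v₁, v₂, v₃ as columns and reduce.
Exactly 1 pivot survives; hence the rank is 1.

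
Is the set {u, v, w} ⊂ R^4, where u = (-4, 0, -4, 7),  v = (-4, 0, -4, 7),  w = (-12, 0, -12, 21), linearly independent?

linearly dependent

Row-reduce the matrix whose columns are u, v, w.
The reduction yields 1 nonzero row, so the rank is 1.
Since rank 1 < 3, the set is linearly dependent.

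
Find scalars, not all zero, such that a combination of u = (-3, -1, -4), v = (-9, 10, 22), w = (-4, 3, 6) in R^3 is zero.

u + v - 3w = 0

Set up α₁u + … + α₃w = 0 and solve the homogeneous system.
A generator of the null space is (1, 1, -3).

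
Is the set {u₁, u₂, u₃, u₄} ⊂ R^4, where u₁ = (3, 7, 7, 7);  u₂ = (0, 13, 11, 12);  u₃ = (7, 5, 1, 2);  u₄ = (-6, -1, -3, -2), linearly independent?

linearly dependent

Form the 4×4 matrix with these as columns; its determinant is 0.
A zero determinant means the columns are linearly dependent.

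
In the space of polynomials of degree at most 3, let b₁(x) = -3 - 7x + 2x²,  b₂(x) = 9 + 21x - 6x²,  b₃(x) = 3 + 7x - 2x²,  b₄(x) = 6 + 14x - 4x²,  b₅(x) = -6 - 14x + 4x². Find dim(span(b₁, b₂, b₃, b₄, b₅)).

1

Represent each element by its coordinate vector in ℝ⁴.
Put the 4×5 matrix [b₁|b₂|b₃|b₄|b₅] into echelon form.
The echelon form has 1 nonzero row, so the rank is 1.
(With 5 elements in a 4-dimensional space the rank is at most 4.)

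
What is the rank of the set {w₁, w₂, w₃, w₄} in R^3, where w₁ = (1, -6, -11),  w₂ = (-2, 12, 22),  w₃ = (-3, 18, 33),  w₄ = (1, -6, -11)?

Row-reduce the 4×3 matrix with these as rows.
There is 1 pivot column, so rank = 1.
(With 4 elements in a 3-dimensional space the rank is at most 3.)

rank 1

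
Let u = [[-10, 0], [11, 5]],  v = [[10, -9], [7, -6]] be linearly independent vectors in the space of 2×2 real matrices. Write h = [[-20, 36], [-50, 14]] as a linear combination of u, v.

Take coordinate vectors relative to {E₁₁, E₁₂, E₂₁, E₂₂}.
Set up the augmented matrix [u | v | h] and row-reduce.
Row-reducing the augmented matrix gives the unique coefficients (α₁, α₂) = (-2, -4).

h = -2u - 4v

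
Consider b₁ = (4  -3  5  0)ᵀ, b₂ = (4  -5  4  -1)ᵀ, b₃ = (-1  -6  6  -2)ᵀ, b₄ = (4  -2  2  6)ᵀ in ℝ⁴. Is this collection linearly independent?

linearly independent

Row-reduce the matrix whose columns are b₁, b₂, b₃, b₄.
The reduction yields 4 nonzero rows, so the rank is 4.
Since rank = 4 (the number of vectors), the set is linearly independent.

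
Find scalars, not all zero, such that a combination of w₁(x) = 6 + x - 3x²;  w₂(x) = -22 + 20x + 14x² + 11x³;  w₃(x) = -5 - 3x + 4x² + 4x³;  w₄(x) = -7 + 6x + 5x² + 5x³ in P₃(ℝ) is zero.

Pass to coordinate vectors relative to the basis {1, x, …, x³}.
Row-reduce the matrix with w₁, w₂, w₃, w₄ as columns; the null space gives the coefficients.
A generator of the null space is (1, 1, 1, -3).

w₁ + w₂ + w₃ - 3w₄ = 0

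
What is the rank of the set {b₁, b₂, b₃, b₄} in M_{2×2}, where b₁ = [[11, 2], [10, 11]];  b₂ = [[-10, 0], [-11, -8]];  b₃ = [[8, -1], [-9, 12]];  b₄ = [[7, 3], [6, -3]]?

Use coordinates relative to {E₁₁, E₁₂, E₂₁, E₂₂}.
Row-reduce the 4×4 matrix with these as rows.
Exactly 4 pivots survive; hence the rank is 4.

4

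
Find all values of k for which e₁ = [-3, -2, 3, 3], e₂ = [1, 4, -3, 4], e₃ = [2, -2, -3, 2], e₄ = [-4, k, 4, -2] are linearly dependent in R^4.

k = 52/3

Dependence holds iff the 4×4 matrix [e₁ e₂ e₃ e₄] is singular.
Cofactor expansion gives det = 9*k - 156.
Setting this to zero gives k = 52/3.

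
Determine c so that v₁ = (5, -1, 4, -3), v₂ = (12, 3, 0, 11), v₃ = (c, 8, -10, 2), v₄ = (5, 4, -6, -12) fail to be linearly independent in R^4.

The vectors are dependent exactly when the determinant of the matrix with rows v₁, v₂, v₃, v₄ vanishes.
Cofactor expansion gives det = 308*c - 3696.
Setting this to zero gives c = 12.

c = 12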